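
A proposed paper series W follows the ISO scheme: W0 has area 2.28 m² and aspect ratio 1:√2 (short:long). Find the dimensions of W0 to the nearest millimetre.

Let the short side be w mm. Then w · w√2 = 2.28 m² = 2,280,000 mm².
w² = 2,280,000/√2, so w ≈ 1269.7 mm; long side = w√2 ≈ 1795.7 mm.

1270 × 1796 mm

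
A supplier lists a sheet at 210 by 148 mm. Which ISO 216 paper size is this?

A5 (148 × 210 mm)

Aspect ratio 210/148 ≈ 1.419 — close to the ISO √2 ≈ 1.414.
In the A-series (A0 area = 1 m²): A5 = 148 × 210 mm.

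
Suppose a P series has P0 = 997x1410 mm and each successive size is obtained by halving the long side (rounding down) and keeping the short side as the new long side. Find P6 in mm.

P1: ⌊1410/2⌋ × 997 = 705 × 997 mm
P2: ⌊997/2⌋ × 705 = 498 × 705 mm
P3: ⌊705/2⌋ × 498 = 352 × 498 mm
P4: ⌊498/2⌋ × 352 = 249 × 352 mm
P5: ⌊352/2⌋ × 249 = 176 × 249 mm
P6: ⌊249/2⌋ × 176 = 124 × 176 mm

124 × 176 mm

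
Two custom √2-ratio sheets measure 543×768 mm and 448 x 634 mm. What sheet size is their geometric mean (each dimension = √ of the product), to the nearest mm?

Short side: √(543 · 448) = √243264 ≈ 493.2 → 493 mm
Long side: √(768 · 634) = √486912 ≈ 697.8 → 698 mm

493 × 698 mm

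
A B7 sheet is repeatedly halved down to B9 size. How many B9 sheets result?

4

Each ISO step halves the sheet: 1 × B7 → 2 × B8 → 4 × B9
From B7 to B9 is 2 halving steps: 2^2 = 4.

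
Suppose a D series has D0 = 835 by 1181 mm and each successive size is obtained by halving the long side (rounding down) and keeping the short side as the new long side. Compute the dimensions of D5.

D1: ⌊1181/2⌋ × 835 = 590 × 835 mm
D2: ⌊835/2⌋ × 590 = 417 × 590 mm
D3: ⌊590/2⌋ × 417 = 295 × 417 mm
D4: ⌊417/2⌋ × 295 = 208 × 295 mm
D5: ⌊295/2⌋ × 208 = 147 × 208 mm

147 × 208 mm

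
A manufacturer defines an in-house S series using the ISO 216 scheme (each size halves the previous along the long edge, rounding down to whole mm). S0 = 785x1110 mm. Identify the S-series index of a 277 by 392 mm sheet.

S0: 785 × 1110 mm
S1: 555 × 785 mm
S2: 392 × 555 mm
S3: 277 × 392 mm
S4: 196 × 277 mm
→ matches S3.

S3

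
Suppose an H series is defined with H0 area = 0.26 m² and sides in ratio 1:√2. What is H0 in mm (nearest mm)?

429 × 606 mm

Let the short side be w mm. Then w · w√2 = 0.26 m² = 260,000 mm².
w² = 260,000/√2, so w ≈ 428.8 mm; long side = w√2 ≈ 606.4 mm.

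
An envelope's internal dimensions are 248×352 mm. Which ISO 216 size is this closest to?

B4 (250 × 353 mm)

Aspect ratio 352/248 ≈ 1.419 — close to the ISO √2 ≈ 1.414.
In the B-series (B0 = 1000 × 1414 mm): B4 = 250 × 353 mm.
Off by 3 mm total — nearest standard size.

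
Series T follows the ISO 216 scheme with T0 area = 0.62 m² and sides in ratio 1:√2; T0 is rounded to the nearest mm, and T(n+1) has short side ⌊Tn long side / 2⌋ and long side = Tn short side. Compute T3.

Let T0's short side be w mm. w · w√2 = 0.62 m² = 620,000 mm², so w ≈ 662.1 mm and w√2 ≈ 936.4 mm → T0 = 662 × 936 mm.
T1: ⌊936/2⌋ × 662 = 468 × 662 mm
T2: ⌊662/2⌋ × 468 = 331 × 468 mm
T3: ⌊468/2⌋ × 331 = 234 × 331 mm

234 × 331 mm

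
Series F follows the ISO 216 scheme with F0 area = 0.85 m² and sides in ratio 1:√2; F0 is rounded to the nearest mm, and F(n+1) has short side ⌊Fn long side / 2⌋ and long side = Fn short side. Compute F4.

Let F0's short side be w mm. w · w√2 = 0.85 m² = 850,000 mm², so w ≈ 775.3 mm and w√2 ≈ 1096.4 mm → F0 = 775 × 1096 mm.
F1: ⌊1096/2⌋ × 775 = 548 × 775 mm
F2: ⌊775/2⌋ × 548 = 387 × 548 mm
F3: ⌊548/2⌋ × 387 = 274 × 387 mm
F4: ⌊387/2⌋ × 274 = 193 × 274 mm

193 × 274 mm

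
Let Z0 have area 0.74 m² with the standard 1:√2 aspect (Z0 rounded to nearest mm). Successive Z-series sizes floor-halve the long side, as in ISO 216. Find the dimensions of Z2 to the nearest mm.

Let Z0's short side be w mm. w · w√2 = 0.74 m² = 740,000 mm², so w ≈ 723.4 mm and w√2 ≈ 1023.0 mm → Z0 = 723 × 1023 mm.
Z1: ⌊1023/2⌋ × 723 = 511 × 723 mm
Z2: ⌊723/2⌋ × 511 = 361 × 511 mm

361 × 511 mm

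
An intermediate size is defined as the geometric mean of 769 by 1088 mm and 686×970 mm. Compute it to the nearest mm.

Short side: √(769 · 686) = √527534 ≈ 726.3 → 726 mm
Long side: √(1088 · 970) = √1055360 ≈ 1027.3 → 1027 mm

726 × 1027 mm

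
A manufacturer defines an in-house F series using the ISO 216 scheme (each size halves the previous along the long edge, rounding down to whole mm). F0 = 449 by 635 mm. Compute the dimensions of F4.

F1 = 317 × 449 mm (from F0 by 1 halving).
F2: ⌊449/2⌋ × 317 = 224 × 317 mm
F3: ⌊317/2⌋ × 224 = 158 × 224 mm
F4: ⌊224/2⌋ × 158 = 112 × 158 mm

112 × 158 mm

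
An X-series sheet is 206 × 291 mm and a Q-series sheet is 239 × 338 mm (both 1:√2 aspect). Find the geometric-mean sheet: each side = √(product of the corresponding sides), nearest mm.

Short side: √(206 · 239) = √49234 ≈ 221.9 → 222 mm
Long side: √(291 · 338) = √98358 ≈ 313.6 → 314 mm

222 × 314 mm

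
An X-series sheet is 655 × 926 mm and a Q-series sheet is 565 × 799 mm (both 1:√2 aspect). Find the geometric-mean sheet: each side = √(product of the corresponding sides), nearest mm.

Short side: √(655 · 565) = √370075 ≈ 608.3 → 608 mm
Long side: √(926 · 799) = √739874 ≈ 860.2 → 860 mm

608 × 860 mm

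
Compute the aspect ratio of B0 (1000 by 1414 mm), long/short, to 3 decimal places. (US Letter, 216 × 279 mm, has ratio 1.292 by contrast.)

1.414

1414 / 1000 = 1.414
Matches √2 ≈ 1.414 — the ISO 216 defining ratio.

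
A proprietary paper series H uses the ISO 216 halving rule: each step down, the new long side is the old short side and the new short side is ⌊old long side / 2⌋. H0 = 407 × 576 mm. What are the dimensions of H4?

H1: ⌊576/2⌋ × 407 = 288 × 407 mm
H2: ⌊407/2⌋ × 288 = 203 × 288 mm
H3: ⌊288/2⌋ × 203 = 144 × 203 mm
H4: ⌊203/2⌋ × 144 = 101 × 144 mm

101 × 144 mm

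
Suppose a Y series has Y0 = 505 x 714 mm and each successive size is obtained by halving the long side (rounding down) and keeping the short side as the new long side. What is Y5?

Y1: ⌊714/2⌋ × 505 = 357 × 505 mm
Y2: ⌊505/2⌋ × 357 = 252 × 357 mm
Y3: ⌊357/2⌋ × 252 = 178 × 252 mm
Y4: ⌊252/2⌋ × 178 = 126 × 178 mm
Y5: ⌊178/2⌋ × 126 = 89 × 126 mm

89 × 126 mm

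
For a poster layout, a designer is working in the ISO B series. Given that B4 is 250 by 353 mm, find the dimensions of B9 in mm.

B5: ⌊353/2⌋ × 250 = 176 × 250 mm
B6: ⌊250/2⌋ × 176 = 125 × 176 mm
B7: ⌊176/2⌋ × 125 = 88 × 125 mm
B8: ⌊125/2⌋ × 88 = 62 × 88 mm
B9: ⌊88/2⌋ × 62 = 44 × 62 mm

44 × 62 mm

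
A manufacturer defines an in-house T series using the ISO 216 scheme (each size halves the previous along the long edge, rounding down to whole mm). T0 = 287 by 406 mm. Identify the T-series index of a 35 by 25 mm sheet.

T7

T0: 287 × 406 mm
T1: 203 × 287 mm
T2: 143 × 203 mm
T3: 101 × 143 mm
T4: 71 × 101 mm
T5: 50 × 71 mm
T6: 35 × 50 mm
T7: 25 × 35 mm
T8: 17 × 25 mm
→ matches T7.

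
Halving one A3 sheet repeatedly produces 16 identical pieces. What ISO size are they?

16 = 2^4, so 4 halving steps.
A3 → A4 → … → A7 after 4 steps.

A7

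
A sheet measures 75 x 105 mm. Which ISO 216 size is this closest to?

A7 (74 × 105 mm)

Aspect ratio 105/75 ≈ 1.400 — close to the ISO √2 ≈ 1.414.
In the A-series (A0 area = 1 m²): A7 = 74 × 105 mm.
Off by 1 mm total — nearest standard size.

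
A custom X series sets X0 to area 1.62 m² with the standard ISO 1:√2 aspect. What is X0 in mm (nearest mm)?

Let the short side be w mm. Then w · w√2 = 1.62 m² = 1,620,000 mm².
w² = 1,620,000/√2, so w ≈ 1070.3 mm; long side = w√2 ≈ 1513.6 mm.

1070 × 1514 mm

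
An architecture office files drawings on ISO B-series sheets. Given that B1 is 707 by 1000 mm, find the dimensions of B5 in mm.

176 × 250 mm

B2: ⌊1000/2⌋ × 707 = 500 × 707 mm
B3: ⌊707/2⌋ × 500 = 353 × 500 mm
B4: ⌊500/2⌋ × 353 = 250 × 353 mm
B5: ⌊353/2⌋ × 250 = 176 × 250 mm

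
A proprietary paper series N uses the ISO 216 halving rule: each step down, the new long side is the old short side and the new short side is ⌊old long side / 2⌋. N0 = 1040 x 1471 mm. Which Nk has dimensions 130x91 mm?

N0: 1040 × 1471 mm
N1: 735 × 1040 mm
N2: 520 × 735 mm
N3: 367 × 520 mm
N4: 260 × 367 mm
N5: 183 × 260 mm
N6: 130 × 183 mm
N7: 91 × 130 mm
N8: 65 × 91 mm
→ matches N7.

N7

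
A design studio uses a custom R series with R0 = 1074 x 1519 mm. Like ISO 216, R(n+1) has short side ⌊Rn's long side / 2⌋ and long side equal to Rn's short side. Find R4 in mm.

R1: ⌊1519/2⌋ × 1074 = 759 × 1074 mm
R2: ⌊1074/2⌋ × 759 = 537 × 759 mm
R3: ⌊759/2⌋ × 537 = 379 × 537 mm
R4: ⌊537/2⌋ × 379 = 268 × 379 mm

268 × 379 mm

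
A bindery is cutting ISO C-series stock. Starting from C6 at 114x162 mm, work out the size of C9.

40 × 57 mm

C7: ⌊162/2⌋ × 114 = 81 × 114 mm
C8: ⌊114/2⌋ × 81 = 57 × 81 mm
C9: ⌊81/2⌋ × 57 = 40 × 57 mm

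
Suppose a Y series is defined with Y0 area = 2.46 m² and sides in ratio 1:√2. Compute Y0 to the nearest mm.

1319 × 1865 mm

Let the short side be w mm. Then w · w√2 = 2.46 m² = 2,460,000 mm².
w² = 2,460,000/√2, so w ≈ 1318.9 mm; long side = w√2 ≈ 1865.2 mm.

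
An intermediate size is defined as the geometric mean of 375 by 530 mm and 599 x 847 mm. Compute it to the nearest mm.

474 × 670 mm

Short side: √(375 · 599) = √224625 ≈ 473.9 → 474 mm
Long side: √(530 · 847) = √448910 ≈ 670.0 → 670 mm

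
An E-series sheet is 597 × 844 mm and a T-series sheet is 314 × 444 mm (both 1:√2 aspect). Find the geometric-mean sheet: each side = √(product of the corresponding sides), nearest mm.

433 × 612 mm

Short side: √(597 · 314) = √187458 ≈ 433.0 → 433 mm
Long side: √(844 · 444) = √374736 ≈ 612.2 → 612 mm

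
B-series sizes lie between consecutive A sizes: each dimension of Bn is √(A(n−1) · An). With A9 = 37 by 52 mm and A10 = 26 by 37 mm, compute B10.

31 × 44 mm

Short side: √(37 · 26) = √962 ≈ 31.0 → 31 mm
Long side: √(52 · 37) = √1924 ≈ 43.9 → 44 mm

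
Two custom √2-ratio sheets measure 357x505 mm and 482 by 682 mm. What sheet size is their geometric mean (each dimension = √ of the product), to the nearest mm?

415 × 587 mm

Short side: √(357 · 482) = √172074 ≈ 414.8 → 415 mm
Long side: √(505 · 682) = √344410 ≈ 586.9 → 587 mm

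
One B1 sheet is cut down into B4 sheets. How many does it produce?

Each ISO step halves the sheet: 1 × B1 → 2 × B2 → 4 × B3 → 8 × B4
From B1 to B4 is 3 halving steps: 2^3 = 8.

8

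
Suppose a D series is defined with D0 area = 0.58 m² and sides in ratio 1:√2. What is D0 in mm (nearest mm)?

Let the short side be w mm. Then w · w√2 = 0.58 m² = 580,000 mm².
w² = 580,000/√2, so w ≈ 640.4 mm; long side = w√2 ≈ 905.7 mm.

640 × 906 mm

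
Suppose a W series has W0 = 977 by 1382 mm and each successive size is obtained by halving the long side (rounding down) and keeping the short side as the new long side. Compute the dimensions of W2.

488 × 691 mm

W1: ⌊1382/2⌋ × 977 = 691 × 977 mm
W2: ⌊977/2⌋ × 691 = 488 × 691 mm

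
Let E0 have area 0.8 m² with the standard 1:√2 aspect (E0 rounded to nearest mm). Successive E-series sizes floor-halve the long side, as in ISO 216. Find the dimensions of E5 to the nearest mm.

133 × 188 mm

Let E0's short side be w mm. w · w√2 = 0.8 m² = 800,000 mm², so w ≈ 752.1 mm and w√2 ≈ 1063.7 mm → E0 = 752 × 1064 mm.
E1: ⌊1064/2⌋ × 752 = 532 × 752 mm
E2: ⌊752/2⌋ × 532 = 376 × 532 mm
E3: ⌊532/2⌋ × 376 = 266 × 376 mm
E4: ⌊376/2⌋ × 266 = 188 × 266 mm
E5: ⌊266/2⌋ × 188 = 133 × 188 mm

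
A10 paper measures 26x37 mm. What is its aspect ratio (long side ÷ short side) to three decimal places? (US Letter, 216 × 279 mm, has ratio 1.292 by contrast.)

1.423

37 / 26 = 1.423
ISO 216 targets √2 ≈ 1.414; the +0.009 deviation is from mm rounding.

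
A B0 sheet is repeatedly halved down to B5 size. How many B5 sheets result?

Each ISO step halves the sheet: 1 × B0 → 2 × B1 → 4 × B2 → 8 × B3 → …
From B0 to B5 is 5 halving steps: 2^5 = 32.

32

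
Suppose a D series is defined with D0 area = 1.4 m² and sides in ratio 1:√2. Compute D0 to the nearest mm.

Let the short side be w mm. Then w · w√2 = 1.4 m² = 1,400,000 mm².
w² = 1,400,000/√2, so w ≈ 995.0 mm; long side = w√2 ≈ 1407.1 mm.

995 × 1407 mm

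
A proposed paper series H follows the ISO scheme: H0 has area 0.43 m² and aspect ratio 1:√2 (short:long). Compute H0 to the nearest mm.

Let the short side be w mm. Then w · w√2 = 0.43 m² = 430,000 mm².
w² = 430,000/√2, so w ≈ 551.4 mm; long side = w√2 ≈ 779.8 mm.

551 × 780 mm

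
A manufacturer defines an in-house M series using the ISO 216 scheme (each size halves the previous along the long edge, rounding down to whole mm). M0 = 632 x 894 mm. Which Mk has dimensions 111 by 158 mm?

M5

M0: 632 × 894 mm
M1: 447 × 632 mm
M2: 316 × 447 mm
M3: 223 × 316 mm
M4: 158 × 223 mm
M5: 111 × 158 mm
M6: 79 × 111 mm
→ matches M5.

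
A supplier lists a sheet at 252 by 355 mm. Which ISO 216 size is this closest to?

Aspect ratio 355/252 ≈ 1.409 — close to the ISO √2 ≈ 1.414.
In the B-series (B0 = 1000 × 1414 mm): B4 = 250 × 353 mm.
Off by 4 mm total — nearest standard size.

B4 (250 × 353 mm)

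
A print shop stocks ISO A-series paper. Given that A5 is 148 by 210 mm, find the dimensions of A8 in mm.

52 × 74 mm

A6: ⌊210/2⌋ × 148 = 105 × 148 mm
A7: ⌊148/2⌋ × 105 = 74 × 105 mm
A8: ⌊105/2⌋ × 74 = 52 × 74 mm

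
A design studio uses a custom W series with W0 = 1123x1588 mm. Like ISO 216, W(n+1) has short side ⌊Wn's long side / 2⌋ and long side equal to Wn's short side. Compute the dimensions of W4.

W1: ⌊1588/2⌋ × 1123 = 794 × 1123 mm
W2: ⌊1123/2⌋ × 794 = 561 × 794 mm
W3: ⌊794/2⌋ × 561 = 397 × 561 mm
W4: ⌊561/2⌋ × 397 = 280 × 397 mm

280 × 397 mm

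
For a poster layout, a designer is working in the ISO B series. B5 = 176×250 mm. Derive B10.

B6: ⌊250/2⌋ × 176 = 125 × 176 mm
B7: ⌊176/2⌋ × 125 = 88 × 125 mm
B8: ⌊125/2⌋ × 88 = 62 × 88 mm
B9: ⌊88/2⌋ × 62 = 44 × 62 mm
B10: ⌊62/2⌋ × 44 = 31 × 44 mm

31 × 44 mm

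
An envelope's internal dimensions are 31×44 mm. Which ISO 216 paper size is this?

B10 (31 × 44 mm)

Aspect ratio 44/31 ≈ 1.419 — close to the ISO √2 ≈ 1.414.
In the B-series (B0 = 1000 × 1414 mm): B10 = 31 × 44 mm.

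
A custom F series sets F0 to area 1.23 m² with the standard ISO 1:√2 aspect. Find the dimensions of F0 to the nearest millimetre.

933 × 1319 mm

Let the short side be w mm. Then w · w√2 = 1.23 m² = 1,230,000 mm².
w² = 1,230,000/√2, so w ≈ 932.6 mm; long side = w√2 ≈ 1318.9 mm.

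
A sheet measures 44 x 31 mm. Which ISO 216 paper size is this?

B10 (31 × 44 mm)

Aspect ratio 44/31 ≈ 1.419 — close to the ISO √2 ≈ 1.414.
In the B-series (B0 = 1000 × 1414 mm): B10 = 31 × 44 mm.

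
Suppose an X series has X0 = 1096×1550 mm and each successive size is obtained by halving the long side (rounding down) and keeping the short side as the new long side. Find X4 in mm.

X1: ⌊1550/2⌋ × 1096 = 775 × 1096 mm
X2: ⌊1096/2⌋ × 775 = 548 × 775 mm
X3: ⌊775/2⌋ × 548 = 387 × 548 mm
X4: ⌊548/2⌋ × 387 = 274 × 387 mm

274 × 387 mm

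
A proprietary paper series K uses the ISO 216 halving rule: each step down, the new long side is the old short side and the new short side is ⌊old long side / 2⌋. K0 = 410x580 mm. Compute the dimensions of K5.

72 × 102 mm

K1: ⌊580/2⌋ × 410 = 290 × 410 mm
K2: ⌊410/2⌋ × 290 = 205 × 290 mm
K3: ⌊290/2⌋ × 205 = 145 × 205 mm
K4: ⌊205/2⌋ × 145 = 102 × 145 mm
K5: ⌊145/2⌋ × 102 = 72 × 102 mm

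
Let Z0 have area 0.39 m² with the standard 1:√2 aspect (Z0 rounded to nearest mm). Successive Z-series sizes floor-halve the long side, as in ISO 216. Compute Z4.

131 × 185 mm

Let Z0's short side be w mm. w · w√2 = 0.39 m² = 390,000 mm², so w ≈ 525.1 mm and w√2 ≈ 742.7 mm → Z0 = 525 × 743 mm.
Z1: ⌊743/2⌋ × 525 = 371 × 525 mm
Z2: ⌊525/2⌋ × 371 = 262 × 371 mm
Z3: ⌊371/2⌋ × 262 = 185 × 262 mm
Z4: ⌊262/2⌋ × 185 = 131 × 185 mm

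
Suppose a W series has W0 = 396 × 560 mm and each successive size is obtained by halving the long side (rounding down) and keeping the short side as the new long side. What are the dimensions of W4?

W1: ⌊560/2⌋ × 396 = 280 × 396 mm
W2: ⌊396/2⌋ × 280 = 198 × 280 mm
W3: ⌊280/2⌋ × 198 = 140 × 198 mm
W4: ⌊198/2⌋ × 140 = 99 × 140 mm

99 × 140 mm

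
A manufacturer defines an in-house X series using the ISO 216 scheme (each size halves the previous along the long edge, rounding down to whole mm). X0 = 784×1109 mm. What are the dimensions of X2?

392 × 554 mm

X1: ⌊1109/2⌋ × 784 = 554 × 784 mm
X2: ⌊784/2⌋ × 554 = 392 × 554 mm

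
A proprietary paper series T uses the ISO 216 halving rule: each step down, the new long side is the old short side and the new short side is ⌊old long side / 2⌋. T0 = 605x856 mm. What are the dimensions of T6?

T1: ⌊856/2⌋ × 605 = 428 × 605 mm
T2: ⌊605/2⌋ × 428 = 302 × 428 mm
T3: ⌊428/2⌋ × 302 = 214 × 302 mm
T4: ⌊302/2⌋ × 214 = 151 × 214 mm
T5: ⌊214/2⌋ × 151 = 107 × 151 mm
T6: ⌊151/2⌋ × 107 = 75 × 107 mm

75 × 107 mm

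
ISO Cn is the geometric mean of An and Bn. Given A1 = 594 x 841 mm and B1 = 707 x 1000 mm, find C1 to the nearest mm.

648 × 917 mm

Short side: √(594 · 707) = √419958 ≈ 648.0 → 648 mm
Long side: √(841 · 1000) = √841000 ≈ 917.1 → 917 mm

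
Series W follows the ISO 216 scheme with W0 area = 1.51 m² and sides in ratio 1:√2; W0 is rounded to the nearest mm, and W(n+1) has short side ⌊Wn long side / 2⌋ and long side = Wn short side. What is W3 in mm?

365 × 516 mm

Let W0's short side be w mm. w · w√2 = 1.51 m² = 1,510,000 mm², so w ≈ 1033.3 mm and w√2 ≈ 1461.3 mm → W0 = 1033 × 1461 mm.
W1: ⌊1461/2⌋ × 1033 = 730 × 1033 mm
W2: ⌊1033/2⌋ × 730 = 516 × 730 mm
W3: ⌊730/2⌋ × 516 = 365 × 516 mm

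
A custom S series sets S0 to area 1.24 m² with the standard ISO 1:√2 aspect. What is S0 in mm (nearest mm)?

936 × 1324 mm

Let the short side be w mm. Then w · w√2 = 1.24 m² = 1,240,000 mm².
w² = 1,240,000/√2, so w ≈ 936.4 mm; long side = w√2 ≈ 1324.2 mm.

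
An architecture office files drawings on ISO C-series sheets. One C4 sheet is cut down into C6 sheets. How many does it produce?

C4 = 229 × 324 mm; C6 = 114 × 162 mm.
Each halving step doubles the count; 2 steps from C4 to C6.
2^2 = 4.

4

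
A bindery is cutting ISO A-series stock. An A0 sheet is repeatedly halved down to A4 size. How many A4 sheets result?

Each ISO step halves the sheet: 1 × A0 → 2 × A1 → 4 × A2 → 8 × A3 → …
From A0 to A4 is 4 halving steps: 2^4 = 16.

16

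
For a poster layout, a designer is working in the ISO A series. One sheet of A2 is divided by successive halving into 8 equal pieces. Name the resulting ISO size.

A5

8 = 2^3, so 3 halving steps.
A2 → A3 → … → A5 after 3 steps.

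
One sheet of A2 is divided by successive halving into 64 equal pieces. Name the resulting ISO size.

64 = 2^6, so 6 halving steps.
A2 → A3 → … → A8 after 6 steps.

A8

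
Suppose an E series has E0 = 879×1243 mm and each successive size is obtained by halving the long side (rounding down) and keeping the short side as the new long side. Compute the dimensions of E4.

219 × 310 mm

E1: ⌊1243/2⌋ × 879 = 621 × 879 mm
E2: ⌊879/2⌋ × 621 = 439 × 621 mm
E3: ⌊621/2⌋ × 439 = 310 × 439 mm
E4: ⌊439/2⌋ × 310 = 219 × 310 mm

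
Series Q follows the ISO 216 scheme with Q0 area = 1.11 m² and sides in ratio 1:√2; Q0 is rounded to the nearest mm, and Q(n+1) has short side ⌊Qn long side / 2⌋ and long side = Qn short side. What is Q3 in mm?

Let Q0's short side be w mm. w · w√2 = 1.11 m² = 1,110,000 mm², so w ≈ 885.9 mm and w√2 ≈ 1252.9 mm → Q0 = 886 × 1253 mm.
Q1: ⌊1253/2⌋ × 886 = 626 × 886 mm
Q2: ⌊886/2⌋ × 626 = 443 × 626 mm
Q3: ⌊626/2⌋ × 443 = 313 × 443 mm

313 × 443 mm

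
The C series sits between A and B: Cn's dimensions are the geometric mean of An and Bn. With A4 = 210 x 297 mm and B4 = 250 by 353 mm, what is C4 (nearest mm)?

Short side: √(210 · 250) = √52500 ≈ 229.1 → 229 mm
Long side: √(297 · 353) = √104841 ≈ 323.8 → 324 mm

229 × 324 mm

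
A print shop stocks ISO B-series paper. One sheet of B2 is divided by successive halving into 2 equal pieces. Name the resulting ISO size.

2 = 2^1, so 1 halving step.
B2 → B3 → … → B3 after 1 step.

B3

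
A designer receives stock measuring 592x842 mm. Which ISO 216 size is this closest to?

A1 (594 × 841 mm)

Aspect ratio 842/592 ≈ 1.422 — close to the ISO √2 ≈ 1.414.
In the A-series (A0 area = 1 m²): A1 = 594 × 841 mm.
Off by 3 mm total — nearest standard size.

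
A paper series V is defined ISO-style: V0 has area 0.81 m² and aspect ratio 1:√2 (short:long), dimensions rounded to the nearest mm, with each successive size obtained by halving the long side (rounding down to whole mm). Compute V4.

189 × 267 mm

Let V0's short side be w mm. w · w√2 = 0.81 m² = 810,000 mm², so w ≈ 756.8 mm and w√2 ≈ 1070.3 mm → V0 = 757 × 1070 mm.
V1: ⌊1070/2⌋ × 757 = 535 × 757 mm
V2: ⌊757/2⌋ × 535 = 378 × 535 mm
V3: ⌊535/2⌋ × 378 = 267 × 378 mm
V4: ⌊378/2⌋ × 267 = 189 × 267 mm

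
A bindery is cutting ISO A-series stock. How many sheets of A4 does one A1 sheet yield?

8

A1 = 594 × 841 mm; A4 = 210 × 297 mm.
Each halving step doubles the count; 3 steps from A1 to A4.
2^3 = 8.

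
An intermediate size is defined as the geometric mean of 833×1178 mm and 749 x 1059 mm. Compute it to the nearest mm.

790 × 1117 mm

Short side: √(833 · 749) = √623917 ≈ 789.9 → 790 mm
Long side: √(1178 · 1059) = √1247502 ≈ 1116.9 → 1117 mm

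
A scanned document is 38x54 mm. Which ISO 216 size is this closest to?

Aspect ratio 54/38 ≈ 1.421 — close to the ISO √2 ≈ 1.414.
In the A-series (A0 area = 1 m²): A9 = 37 × 52 mm.
Off by 3 mm total — nearest standard size.

A9 (37 × 52 mm)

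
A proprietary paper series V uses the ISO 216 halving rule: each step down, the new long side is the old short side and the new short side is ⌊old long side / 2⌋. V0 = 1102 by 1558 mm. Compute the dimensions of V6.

137 × 194 mm

V1: ⌊1558/2⌋ × 1102 = 779 × 1102 mm
V2: ⌊1102/2⌋ × 779 = 551 × 779 mm
V3: ⌊779/2⌋ × 551 = 389 × 551 mm
V4: ⌊551/2⌋ × 389 = 275 × 389 mm
V5: ⌊389/2⌋ × 275 = 194 × 275 mm
V6: ⌊275/2⌋ × 194 = 137 × 194 mm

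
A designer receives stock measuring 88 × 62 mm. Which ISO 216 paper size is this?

Aspect ratio 88/62 ≈ 1.419 — close to the ISO √2 ≈ 1.414.
In the B-series (B0 = 1000 × 1414 mm): B8 = 62 × 88 mm.

B8 (62 × 88 mm)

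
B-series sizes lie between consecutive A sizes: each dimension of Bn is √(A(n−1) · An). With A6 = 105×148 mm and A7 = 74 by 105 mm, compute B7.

88 × 125 mm

Short side: √(105 · 74) = √7770 ≈ 88.1 → 88 mm
Long side: √(148 · 105) = √15540 ≈ 124.7 → 125 mm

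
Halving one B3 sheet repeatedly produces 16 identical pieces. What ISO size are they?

16 = 2^4, so 4 halving steps.
B3 → B4 → … → B7 after 4 steps.

B7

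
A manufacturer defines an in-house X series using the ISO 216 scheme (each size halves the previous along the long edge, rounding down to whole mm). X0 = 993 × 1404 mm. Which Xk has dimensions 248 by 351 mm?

X0: 993 × 1404 mm
X1: 702 × 993 mm
X2: 496 × 702 mm
X3: 351 × 496 mm
X4: 248 × 351 mm
X5: 175 × 248 mm
→ matches X4.

X4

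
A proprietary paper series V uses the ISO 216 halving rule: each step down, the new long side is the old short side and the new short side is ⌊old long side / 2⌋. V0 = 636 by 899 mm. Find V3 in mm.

V1: ⌊899/2⌋ × 636 = 449 × 636 mm
V2: ⌊636/2⌋ × 449 = 318 × 449 mm
V3: ⌊449/2⌋ × 318 = 224 × 318 mm

224 × 318 mm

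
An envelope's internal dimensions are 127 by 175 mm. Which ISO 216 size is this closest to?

B6 (125 × 176 mm)

Aspect ratio 175/127 ≈ 1.378 (ISO target is √2 ≈ 1.414).
In the B-series (B0 = 1000 × 1414 mm): B6 = 125 × 176 mm.
Off by 3 mm total — nearest standard size.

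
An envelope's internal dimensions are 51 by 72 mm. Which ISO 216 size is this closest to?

Aspect ratio 72/51 ≈ 1.412 — close to the ISO √2 ≈ 1.414.
In the A-series (A0 area = 1 m²): A8 = 52 × 74 mm.
Off by 3 mm total — nearest standard size.

A8 (52 × 74 mm)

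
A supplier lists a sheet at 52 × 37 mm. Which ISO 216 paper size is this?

A9 (37 × 52 mm)

Aspect ratio 52/37 ≈ 1.405 — close to the ISO √2 ≈ 1.414.
In the A-series (A0 area = 1 m²): A9 = 37 × 52 mm.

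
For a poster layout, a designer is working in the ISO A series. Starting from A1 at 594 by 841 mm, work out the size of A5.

A2: ⌊841/2⌋ × 594 = 420 × 594 mm
A3: ⌊594/2⌋ × 420 = 297 × 420 mm
A4: ⌊420/2⌋ × 297 = 210 × 297 mm
A5: ⌊297/2⌋ × 210 = 148 × 210 mm

148 × 210 mm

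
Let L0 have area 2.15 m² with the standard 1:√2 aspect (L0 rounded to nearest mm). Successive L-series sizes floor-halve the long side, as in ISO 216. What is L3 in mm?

436 × 616 mm

Let L0's short side be w mm. w · w√2 = 2.15 m² = 2,150,000 mm², so w ≈ 1233.0 mm and w√2 ≈ 1743.7 mm → L0 = 1233 × 1744 mm.
L1: ⌊1744/2⌋ × 1233 = 872 × 1233 mm
L2: ⌊1233/2⌋ × 872 = 616 × 872 mm
L3: ⌊872/2⌋ × 616 = 436 × 616 mm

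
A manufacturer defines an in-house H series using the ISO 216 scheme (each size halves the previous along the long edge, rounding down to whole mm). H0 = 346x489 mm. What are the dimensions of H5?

H1 = 244 × 346 mm (from H0 by 1 halving).
H2: ⌊346/2⌋ × 244 = 173 × 244 mm
H3: ⌊244/2⌋ × 173 = 122 × 173 mm
H4: ⌊173/2⌋ × 122 = 86 × 122 mm
H5: ⌊122/2⌋ × 86 = 61 × 86 mm

61 × 86 mm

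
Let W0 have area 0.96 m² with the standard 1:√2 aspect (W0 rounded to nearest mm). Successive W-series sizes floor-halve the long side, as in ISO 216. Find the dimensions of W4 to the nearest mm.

206 × 291 mm

Let W0's short side be w mm. w · w√2 = 0.96 m² = 960,000 mm², so w ≈ 823.9 mm and w√2 ≈ 1165.2 mm → W0 = 824 × 1165 mm.
W1: ⌊1165/2⌋ × 824 = 582 × 824 mm
W2: ⌊824/2⌋ × 582 = 412 × 582 mm
W3: ⌊582/2⌋ × 412 = 291 × 412 mm
W4: ⌊412/2⌋ × 291 = 206 × 291 mm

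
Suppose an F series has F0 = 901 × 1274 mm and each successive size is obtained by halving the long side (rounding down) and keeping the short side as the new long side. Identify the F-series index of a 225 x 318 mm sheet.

F0: 901 × 1274 mm
F1: 637 × 901 mm
F2: 450 × 637 mm
F3: 318 × 450 mm
F4: 225 × 318 mm
F5: 159 × 225 mm
→ matches F4.

F4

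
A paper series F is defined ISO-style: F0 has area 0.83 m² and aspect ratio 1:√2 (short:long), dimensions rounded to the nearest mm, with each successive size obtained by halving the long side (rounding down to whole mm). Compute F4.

191 × 270 mm

Let F0's short side be w mm. w · w√2 = 0.83 m² = 830,000 mm², so w ≈ 766.1 mm and w√2 ≈ 1083.4 mm → F0 = 766 × 1083 mm.
F1: ⌊1083/2⌋ × 766 = 541 × 766 mm
F2: ⌊766/2⌋ × 541 = 383 × 541 mm
F3: ⌊541/2⌋ × 383 = 270 × 383 mm
F4: ⌊383/2⌋ × 270 = 191 × 270 mm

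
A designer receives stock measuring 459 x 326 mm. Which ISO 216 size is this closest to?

Aspect ratio 459/326 ≈ 1.408 — close to the ISO √2 ≈ 1.414.
In the C-series (envelope sizes, between A and B): C3 = 324 × 458 mm.
Off by 3 mm total — nearest standard size.

C3 (324 × 458 mm)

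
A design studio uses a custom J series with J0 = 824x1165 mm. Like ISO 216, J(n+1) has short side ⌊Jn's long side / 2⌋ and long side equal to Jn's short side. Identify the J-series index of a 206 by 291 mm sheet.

J4

J0: 824 × 1165 mm
J1: 582 × 824 mm
J2: 412 × 582 mm
J3: 291 × 412 mm
J4: 206 × 291 mm
J5: 145 × 206 mm
→ matches J4.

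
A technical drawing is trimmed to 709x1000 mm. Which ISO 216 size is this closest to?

Aspect ratio 1000/709 ≈ 1.410 — close to the ISO √2 ≈ 1.414.
In the B-series (B0 = 1000 × 1414 mm): B1 = 707 × 1000 mm.
Off by 2 mm total — nearest standard size.

B1 (707 × 1000 mm)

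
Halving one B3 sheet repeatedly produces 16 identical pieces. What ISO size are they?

16 = 2^4, so 4 halving steps.
B3 → B4 → … → B7 after 4 steps.

B7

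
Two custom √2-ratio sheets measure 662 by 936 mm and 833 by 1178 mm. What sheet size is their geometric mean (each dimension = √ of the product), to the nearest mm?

Short side: √(662 · 833) = √551446 ≈ 742.6 → 743 mm
Long side: √(936 · 1178) = √1102608 ≈ 1050.1 → 1050 mm

743 × 1050 mm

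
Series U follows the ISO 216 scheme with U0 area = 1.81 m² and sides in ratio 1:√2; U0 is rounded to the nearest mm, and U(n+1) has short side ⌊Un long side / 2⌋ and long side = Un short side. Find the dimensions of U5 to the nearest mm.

200 × 282 mm

Let U0's short side be w mm. w · w√2 = 1.81 m² = 1,810,000 mm², so w ≈ 1131.3 mm and w√2 ≈ 1599.9 mm → U0 = 1131 × 1600 mm.
U1: ⌊1600/2⌋ × 1131 = 800 × 1131 mm
U2: ⌊1131/2⌋ × 800 = 565 × 800 mm
U3: ⌊800/2⌋ × 565 = 400 × 565 mm
U4: ⌊565/2⌋ × 400 = 282 × 400 mm
U5: ⌊400/2⌋ × 282 = 200 × 282 mm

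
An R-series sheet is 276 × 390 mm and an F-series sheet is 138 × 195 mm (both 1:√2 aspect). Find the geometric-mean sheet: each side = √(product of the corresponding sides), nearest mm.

195 × 276 mm

Short side: √(276 · 138) = √38088 ≈ 195.2 → 195 mm
Long side: √(390 · 195) = √76050 ≈ 275.8 → 276 mm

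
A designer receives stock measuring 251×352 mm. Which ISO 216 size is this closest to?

B4 (250 × 353 mm)

Aspect ratio 352/251 ≈ 1.402 — close to the ISO √2 ≈ 1.414.
In the B-series (B0 = 1000 × 1414 mm): B4 = 250 × 353 mm.
Off by 2 mm total — nearest standard size.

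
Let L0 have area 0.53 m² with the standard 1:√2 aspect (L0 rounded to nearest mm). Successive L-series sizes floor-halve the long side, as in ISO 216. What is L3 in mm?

216 × 306 mm

Let L0's short side be w mm. w · w√2 = 0.53 m² = 530,000 mm², so w ≈ 612.2 mm and w√2 ≈ 865.8 mm → L0 = 612 × 866 mm.
L1: ⌊866/2⌋ × 612 = 433 × 612 mm
L2: ⌊612/2⌋ × 433 = 306 × 433 mm
L3: ⌊433/2⌋ × 306 = 216 × 306 mm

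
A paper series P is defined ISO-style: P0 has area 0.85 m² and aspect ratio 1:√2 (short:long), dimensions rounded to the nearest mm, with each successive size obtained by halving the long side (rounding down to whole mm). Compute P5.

Let P0's short side be w mm. w · w√2 = 0.85 m² = 850,000 mm², so w ≈ 775.3 mm and w√2 ≈ 1096.4 mm → P0 = 775 × 1096 mm.
P1: ⌊1096/2⌋ × 775 = 548 × 775 mm
P2: ⌊775/2⌋ × 548 = 387 × 548 mm
P3: ⌊548/2⌋ × 387 = 274 × 387 mm
P4: ⌊387/2⌋ × 274 = 193 × 274 mm
P5: ⌊274/2⌋ × 193 = 137 × 193 mm

137 × 193 mm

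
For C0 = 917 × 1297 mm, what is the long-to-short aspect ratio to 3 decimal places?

1297 / 917 = 1.414
Matches √2 ≈ 1.414 — the ISO 216 defining ratio.

1.414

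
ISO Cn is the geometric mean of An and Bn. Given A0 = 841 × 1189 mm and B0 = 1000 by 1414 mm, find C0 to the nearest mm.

Short side: √(841 · 1000) = √841000 ≈ 917.1 → 917 mm
Long side: √(1189 · 1414) = √1681246 ≈ 1296.6 → 1297 mm

917 × 1297 mm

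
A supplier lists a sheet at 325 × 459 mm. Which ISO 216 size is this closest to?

C3 (324 × 458 mm)

Aspect ratio 459/325 ≈ 1.412 — close to the ISO √2 ≈ 1.414.
In the C-series (envelope sizes, between A and B): C3 = 324 × 458 mm.
Off by 2 mm total — nearest standard size.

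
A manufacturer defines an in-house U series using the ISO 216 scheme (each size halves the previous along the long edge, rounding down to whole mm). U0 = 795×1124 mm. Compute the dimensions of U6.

99 × 140 mm

U1: ⌊1124/2⌋ × 795 = 562 × 795 mm
U2: ⌊795/2⌋ × 562 = 397 × 562 mm
U3: ⌊562/2⌋ × 397 = 281 × 397 mm
U4: ⌊397/2⌋ × 281 = 198 × 281 mm
U5: ⌊281/2⌋ × 198 = 140 × 198 mm
U6: ⌊198/2⌋ × 140 = 99 × 140 mm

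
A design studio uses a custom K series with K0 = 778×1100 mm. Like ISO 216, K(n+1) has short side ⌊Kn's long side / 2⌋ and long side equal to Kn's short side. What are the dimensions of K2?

389 × 550 mm

K1: ⌊1100/2⌋ × 778 = 550 × 778 mm
K2: ⌊778/2⌋ × 550 = 389 × 550 mm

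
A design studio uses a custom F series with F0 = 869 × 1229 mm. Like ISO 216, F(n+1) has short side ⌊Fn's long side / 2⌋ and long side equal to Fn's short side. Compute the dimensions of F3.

307 × 434 mm

F1: ⌊1229/2⌋ × 869 = 614 × 869 mm
F2: ⌊869/2⌋ × 614 = 434 × 614 mm
F3: ⌊614/2⌋ × 434 = 307 × 434 mm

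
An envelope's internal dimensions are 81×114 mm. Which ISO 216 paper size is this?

Aspect ratio 114/81 ≈ 1.407 — close to the ISO √2 ≈ 1.414.
In the C-series (envelope sizes, between A and B): C7 = 81 × 114 mm.

C7 (81 × 114 mm)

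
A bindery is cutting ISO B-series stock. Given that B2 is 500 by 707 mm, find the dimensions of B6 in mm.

B3: ⌊707/2⌋ × 500 = 353 × 500 mm
B4: ⌊500/2⌋ × 353 = 250 × 353 mm
B5: ⌊353/2⌋ × 250 = 176 × 250 mm
B6: ⌊250/2⌋ × 176 = 125 × 176 mm

125 × 176 mm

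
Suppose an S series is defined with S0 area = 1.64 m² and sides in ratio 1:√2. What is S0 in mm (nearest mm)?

Let the short side be w mm. Then w · w√2 = 1.64 m² = 1,640,000 mm².
w² = 1,640,000/√2, so w ≈ 1076.9 mm; long side = w√2 ≈ 1522.9 mm.

1077 × 1523 mm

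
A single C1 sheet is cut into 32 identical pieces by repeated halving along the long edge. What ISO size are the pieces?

32 = 2^5, so 5 halving steps.
C1 → C2 → … → C6 after 5 steps.

C6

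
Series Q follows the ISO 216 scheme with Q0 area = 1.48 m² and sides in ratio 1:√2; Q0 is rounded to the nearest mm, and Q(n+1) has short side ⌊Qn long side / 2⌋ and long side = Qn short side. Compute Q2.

511 × 723 mm

Let Q0's short side be w mm. w · w√2 = 1.48 m² = 1,480,000 mm², so w ≈ 1023.0 mm and w√2 ≈ 1446.7 mm → Q0 = 1023 × 1447 mm.
Q1: ⌊1447/2⌋ × 1023 = 723 × 1023 mm
Q2: ⌊1023/2⌋ × 723 = 511 × 723 mm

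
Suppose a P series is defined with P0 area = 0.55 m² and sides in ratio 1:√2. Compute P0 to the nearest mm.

624 × 882 mm

Let the short side be w mm. Then w · w√2 = 0.55 m² = 550,000 mm².
w² = 550,000/√2, so w ≈ 623.6 mm; long side = w√2 ≈ 881.9 mm.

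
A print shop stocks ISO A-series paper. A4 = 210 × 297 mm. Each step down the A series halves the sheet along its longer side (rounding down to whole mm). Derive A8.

A5: ⌊297/2⌋ × 210 = 148 × 210 mm
A6: ⌊210/2⌋ × 148 = 105 × 148 mm
A7: ⌊148/2⌋ × 105 = 74 × 105 mm
A8: ⌊105/2⌋ × 74 = 52 × 74 mm

52 × 74 mm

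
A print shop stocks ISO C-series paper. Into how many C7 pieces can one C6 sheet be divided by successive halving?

2

Each ISO step halves the sheet: 1 × C6 → 2 × C7
From C6 to C7 is 1 halving step: 2^1 = 2.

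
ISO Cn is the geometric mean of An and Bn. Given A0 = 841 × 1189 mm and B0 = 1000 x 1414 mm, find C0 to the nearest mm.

917 × 1297 mm

Short side: √(841 · 1000) = √841000 ≈ 917.1 → 917 mm
Long side: √(1189 · 1414) = √1681246 ≈ 1296.6 → 1297 mm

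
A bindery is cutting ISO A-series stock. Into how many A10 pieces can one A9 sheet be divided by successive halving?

Each ISO step halves the sheet: 1 × A9 → 2 × A10
From A9 to A10 is 1 halving step: 2^1 = 2.

2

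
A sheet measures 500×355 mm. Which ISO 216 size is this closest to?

B3 (353 × 500 mm)

Aspect ratio 500/355 ≈ 1.408 — close to the ISO √2 ≈ 1.414.
In the B-series (B0 = 1000 × 1414 mm): B3 = 353 × 500 mm.
Off by 2 mm total — nearest standard size.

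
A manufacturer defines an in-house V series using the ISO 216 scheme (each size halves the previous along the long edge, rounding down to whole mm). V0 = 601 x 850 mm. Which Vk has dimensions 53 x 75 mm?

V0: 601 × 850 mm
V1: 425 × 601 mm
V2: 300 × 425 mm
V3: 212 × 300 mm
V4: 150 × 212 mm
V5: 106 × 150 mm
V6: 75 × 106 mm
V7: 53 × 75 mm
V8: 37 × 53 mm
→ matches V7.

V7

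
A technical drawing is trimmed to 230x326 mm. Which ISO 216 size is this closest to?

C4 (229 × 324 mm)

Aspect ratio 326/230 ≈ 1.417 — close to the ISO √2 ≈ 1.414.
In the C-series (envelope sizes, between A and B): C4 = 229 × 324 mm.
Off by 3 mm total — nearest standard size.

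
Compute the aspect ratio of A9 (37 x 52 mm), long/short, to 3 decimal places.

1.405

52 / 37 = 1.405
ISO 216 targets √2 ≈ 1.414; the -0.009 deviation is from mm rounding.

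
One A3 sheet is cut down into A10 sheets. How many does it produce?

A3 = 297 × 420 mm; A10 = 26 × 37 mm.
Each halving step doubles the count; 7 steps from A3 to A10.
2^7 = 128.

128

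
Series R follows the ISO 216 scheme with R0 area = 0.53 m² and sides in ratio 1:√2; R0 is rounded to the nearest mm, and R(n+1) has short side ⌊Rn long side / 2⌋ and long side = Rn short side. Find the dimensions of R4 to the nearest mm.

Let R0's short side be w mm. w · w√2 = 0.53 m² = 530,000 mm², so w ≈ 612.2 mm and w√2 ≈ 865.8 mm → R0 = 612 × 866 mm.
R1: ⌊866/2⌋ × 612 = 433 × 612 mm
R2: ⌊612/2⌋ × 433 = 306 × 433 mm
R3: ⌊433/2⌋ × 306 = 216 × 306 mm
R4: ⌊306/2⌋ × 216 = 153 × 216 mm

153 × 216 mm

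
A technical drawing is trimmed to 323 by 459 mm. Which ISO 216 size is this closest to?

C3 (324 × 458 mm)

Aspect ratio 459/323 ≈ 1.421 — close to the ISO √2 ≈ 1.414.
In the C-series (envelope sizes, between A and B): C3 = 324 × 458 mm.
Off by 2 mm total — nearest standard size.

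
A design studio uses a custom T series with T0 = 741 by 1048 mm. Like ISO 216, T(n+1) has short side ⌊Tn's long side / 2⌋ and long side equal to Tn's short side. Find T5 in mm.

131 × 185 mm

T1: ⌊1048/2⌋ × 741 = 524 × 741 mm
T2: ⌊741/2⌋ × 524 = 370 × 524 mm
T3: ⌊524/2⌋ × 370 = 262 × 370 mm
T4: ⌊370/2⌋ × 262 = 185 × 262 mm
T5: ⌊262/2⌋ × 185 = 131 × 185 mm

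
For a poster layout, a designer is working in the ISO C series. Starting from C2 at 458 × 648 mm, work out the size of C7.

C3: ⌊648/2⌋ × 458 = 324 × 458 mm
C4: ⌊458/2⌋ × 324 = 229 × 324 mm
C5: ⌊324/2⌋ × 229 = 162 × 229 mm
C6: ⌊229/2⌋ × 162 = 114 × 162 mm
C7: ⌊162/2⌋ × 114 = 81 × 114 mm

81 × 114 mm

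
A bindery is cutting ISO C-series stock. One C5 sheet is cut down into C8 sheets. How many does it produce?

8

Each ISO step halves the sheet: 1 × C5 → 2 × C6 → 4 × C7 → 8 × C8
From C5 to C8 is 3 halving steps: 2^3 = 8.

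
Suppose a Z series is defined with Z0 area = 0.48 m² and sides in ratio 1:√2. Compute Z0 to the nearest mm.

Let the short side be w mm. Then w · w√2 = 0.48 m² = 480,000 mm².
w² = 480,000/√2, so w ≈ 582.6 mm; long side = w√2 ≈ 823.9 mm.

583 × 824 mm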